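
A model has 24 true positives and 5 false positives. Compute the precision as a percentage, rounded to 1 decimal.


Precision = TP / (TP + FP) * 100
= 24 / (24 + 5)
= 24 / 29
= 0.8276
= 82.8%

82.8


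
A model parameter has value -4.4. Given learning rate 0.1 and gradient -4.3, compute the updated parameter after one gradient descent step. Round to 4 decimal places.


w_new = w_old - lr * gradient
= -4.4 - 0.1 * -4.3
= -4.4 - (-0.43)
= -3.9700

-3.9700


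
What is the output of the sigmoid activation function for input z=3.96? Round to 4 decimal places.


sigmoid(z) = 1 / (1 + exp(-z))
exp(-(3.96)) = exp(-3.96) = 0.0191
1 + 0.0191 = 1.0191
1 / 1.0191 = 0.9813

0.9813


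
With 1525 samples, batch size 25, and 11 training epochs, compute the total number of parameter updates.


Iterations per epoch = 1525 / 25 = 61
Total updates = iterations_per_epoch * epochs
= 61 * 11
= 671

671


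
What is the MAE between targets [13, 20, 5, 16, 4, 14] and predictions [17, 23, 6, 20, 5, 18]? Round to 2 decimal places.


Absolute errors: [4, 3, 1, 4, 1, 4]
Sum of absolute errors = 17
MAE = 17 / 6 = 2.83

2.83


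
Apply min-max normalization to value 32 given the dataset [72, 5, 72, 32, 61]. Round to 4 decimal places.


Min = 5, Max = 72
Range = 72 - 5 = 67
Scaled = (x - min) / (max - min)
= (32 - 5) / 67
= 27 / 67
= 0.4030

0.4030


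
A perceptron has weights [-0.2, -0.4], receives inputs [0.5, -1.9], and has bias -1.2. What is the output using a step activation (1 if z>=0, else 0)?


z = w . x + b
= -0.2*0.5 + -0.4*-1.9 + -1.2
= -0.1 + 0.76 + -1.2
= 0.66 + -1.2
= -0.54
Since z = -0.54 < 0, output = 0

0


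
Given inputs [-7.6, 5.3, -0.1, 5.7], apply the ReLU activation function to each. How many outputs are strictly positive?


ReLU(x) = max(0, x) for each element:
ReLU(-7.6) = 0
ReLU(5.3) = 5.3
ReLU(-0.1) = 0
ReLU(5.7) = 5.7
Active neurons (>0): 2

2


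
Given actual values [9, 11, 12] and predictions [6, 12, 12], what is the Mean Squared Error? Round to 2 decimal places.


Differences: [3, -1, 0]
Squared errors: [9, 1, 0]
Sum of squared errors = 10
MSE = 10 / 3 = 3.33

3.33


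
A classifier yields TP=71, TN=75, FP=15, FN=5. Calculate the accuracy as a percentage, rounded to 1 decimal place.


Accuracy = (TP + TN) / (TP + TN + FP + FN) * 100
= (71 + 75) / (71 + 75 + 15 + 5)
= 146 / 166
= 0.8795
= 88.0%

88.0


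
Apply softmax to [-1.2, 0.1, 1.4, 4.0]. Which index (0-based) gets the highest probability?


Softmax is a monotonic transformation, so it preserves the argmax.
We need to find the index of the maximum logit.
Index 0: -1.2
Index 1: 0.1
Index 2: 1.4
Index 3: 4.0
Maximum logit = 4.0 at index 3

3


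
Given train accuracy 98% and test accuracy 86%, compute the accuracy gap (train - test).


Gap = train_accuracy - test_accuracy
= 98 - 86
= 12%
This gap suggests the model is overfitting.

12


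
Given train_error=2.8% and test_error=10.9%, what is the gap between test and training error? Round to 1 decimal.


Generalization gap = test_error - train_error
= 10.9 - 2.8
= 8.1%
A moderate gap.

8.1


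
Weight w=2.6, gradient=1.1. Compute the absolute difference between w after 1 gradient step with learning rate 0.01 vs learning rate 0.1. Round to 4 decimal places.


With lr=0.01: w_new = 2.6 - 0.01 * 1.1 = 2.589
With lr=0.1: w_new = 2.6 - 0.1 * 1.1 = 2.49
Absolute difference = |2.589 - 2.49|
= 0.0990

0.0990


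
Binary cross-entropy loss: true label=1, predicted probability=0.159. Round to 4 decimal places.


For y=1: Loss = -log(p)
= -log(0.159)
= -(-1.8389)
= 1.8389

1.8389


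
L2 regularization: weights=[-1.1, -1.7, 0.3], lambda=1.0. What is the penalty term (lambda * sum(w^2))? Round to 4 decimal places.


Squaring each weight:
(-1.1)^2 = 1.21
(-1.7)^2 = 2.89
0.3^2 = 0.09
Sum of squares = 4.19
Penalty = 1.0 * 4.19 = 4.1900

4.1900


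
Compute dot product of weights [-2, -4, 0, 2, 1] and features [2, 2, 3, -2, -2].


Element-wise products:
-2 * 2 = -4
-4 * 2 = -8
0 * 3 = 0
2 * -2 = -4
1 * -2 = -2
Sum = -4 + -8 + 0 + -4 + -2
= -18

-18


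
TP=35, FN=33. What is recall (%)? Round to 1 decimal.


Recall = TP / (TP + FN) * 100
= 35 / (35 + 33)
= 35 / 68
= 0.5147
= 51.5%

51.5


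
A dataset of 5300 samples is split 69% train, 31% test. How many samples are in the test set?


Train samples = 5300 * 69% = 3657
Test samples = 5300 - 3657
= 1643

1643


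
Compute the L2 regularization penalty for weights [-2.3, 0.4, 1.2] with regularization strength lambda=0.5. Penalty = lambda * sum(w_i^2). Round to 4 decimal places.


Squaring each weight:
(-2.3)^2 = 5.29
0.4^2 = 0.16
1.2^2 = 1.44
Sum of squares = 6.89
Penalty = 0.5 * 6.89 = 3.4450

3.4450


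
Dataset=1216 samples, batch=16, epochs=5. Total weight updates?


Iterations per epoch = 1216 / 16 = 76
Total updates = iterations_per_epoch * epochs
= 76 * 5
= 380

380


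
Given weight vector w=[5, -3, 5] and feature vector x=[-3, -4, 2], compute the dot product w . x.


Element-wise products:
5 * -3 = -15
-3 * -4 = 12
5 * 2 = 10
Sum = -15 + 12 + 10
= 7

7


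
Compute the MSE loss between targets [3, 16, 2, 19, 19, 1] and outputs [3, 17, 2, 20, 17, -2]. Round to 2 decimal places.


Differences: [0, -1, 0, -1, 2, 3]
Squared errors: [0, 1, 0, 1, 4, 9]
Sum of squared errors = 15
MSE = 15 / 6 = 2.50

2.50


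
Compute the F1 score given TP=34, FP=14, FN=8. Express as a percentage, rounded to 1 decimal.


Precision = TP / (TP + FP) = 34 / 48 = 0.7083
Recall = TP / (TP + FN) = 34 / 42 = 0.8095
F1 = 2 * P * R / (P + R)
= 2 * 0.7083 * 0.8095 / (0.7083 + 0.8095)
= 1.1468 / 1.5179
= 0.7556
As percentage: 75.6%

75.6


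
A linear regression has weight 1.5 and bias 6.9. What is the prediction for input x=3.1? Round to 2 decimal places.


y = 1.5 * 3.1 + (6.9)
= 4.65 + (6.9)
= 11.55

11.55


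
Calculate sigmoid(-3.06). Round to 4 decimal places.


sigmoid(z) = 1 / (1 + exp(-z))
exp(-(-3.06)) = exp(3.06) = 21.3276
1 + 21.3276 = 22.3276
1 / 22.3276 = 0.0448

0.0448


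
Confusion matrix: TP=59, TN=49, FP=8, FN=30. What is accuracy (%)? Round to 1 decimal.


Accuracy = (TP + TN) / (TP + TN + FP + FN) * 100
= (59 + 49) / (59 + 49 + 8 + 30)
= 108 / 146
= 0.7397
= 74.0%

74.0


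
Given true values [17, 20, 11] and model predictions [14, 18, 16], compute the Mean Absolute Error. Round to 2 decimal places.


Absolute errors: [3, 2, 5]
Sum of absolute errors = 10
MAE = 10 / 3 = 3.33

3.33


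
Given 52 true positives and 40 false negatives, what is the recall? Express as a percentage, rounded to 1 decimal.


Recall = TP / (TP + FN) * 100
= 52 / (52 + 40)
= 52 / 92
= 0.5652
= 56.5%

56.5


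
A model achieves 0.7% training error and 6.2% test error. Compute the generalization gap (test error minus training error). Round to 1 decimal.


Generalization gap = test_error - train_error
= 6.2 - 0.7
= 5.5%
A moderate gap.

5.5


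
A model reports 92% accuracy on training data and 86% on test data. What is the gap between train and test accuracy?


Gap = train_accuracy - test_accuracy
= 92 - 86
= 6%
This moderate gap may indicate mild overfitting.

6


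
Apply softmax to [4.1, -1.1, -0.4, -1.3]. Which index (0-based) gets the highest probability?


Softmax is a monotonic transformation, so it preserves the argmax.
We need to find the index of the maximum logit.
Index 0: 4.1
Index 1: -1.1
Index 2: -0.4
Index 3: -1.3
Maximum logit = 4.1 at index 0

0


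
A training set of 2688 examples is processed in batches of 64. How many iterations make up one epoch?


Iterations per epoch = dataset_size / batch_size
= 2688 / 64
= 42

42


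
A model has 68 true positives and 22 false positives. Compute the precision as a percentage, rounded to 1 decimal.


Precision = TP / (TP + FP) * 100
= 68 / (68 + 22)
= 68 / 90
= 0.7556
= 75.6%

75.6


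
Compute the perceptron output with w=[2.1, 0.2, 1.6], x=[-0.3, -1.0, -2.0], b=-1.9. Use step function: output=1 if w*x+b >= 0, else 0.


z = w . x + b
= 2.1*-0.3 + 0.2*-1.0 + 1.6*-2.0 + -1.9
= -0.63 + -0.2 + -3.2 + -1.9
= -4.03 + -1.9
= -5.93
Since z = -5.93 < 0, output = 0

0


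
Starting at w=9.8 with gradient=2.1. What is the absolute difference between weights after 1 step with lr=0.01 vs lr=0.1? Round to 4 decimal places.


With lr=0.01: w_new = 9.8 - 0.01 * 2.1 = 9.779
With lr=0.1: w_new = 9.8 - 0.1 * 2.1 = 9.59
Absolute difference = |9.779 - 9.59|
= 0.1890

0.1890


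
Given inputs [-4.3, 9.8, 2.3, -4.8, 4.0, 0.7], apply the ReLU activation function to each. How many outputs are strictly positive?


ReLU(x) = max(0, x) for each element:
ReLU(-4.3) = 0
ReLU(9.8) = 9.8
ReLU(2.3) = 2.3
ReLU(-4.8) = 0
ReLU(4.0) = 4.0
ReLU(0.7) = 0.7
Active neurons (>0): 4

4


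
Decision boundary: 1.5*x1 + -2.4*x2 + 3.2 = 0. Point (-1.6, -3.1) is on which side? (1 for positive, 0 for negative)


Compute 1.5 * -1.6 + -2.4 * -3.1 + 3.2
= -2.4 + 7.44 + 3.2
= 8.24
Since 8.24 >= 0, the point is on the positive side.

1


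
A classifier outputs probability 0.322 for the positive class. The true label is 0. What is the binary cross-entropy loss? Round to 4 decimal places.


For y=0: Loss = -log(1-p)
= -log(1 - 0.322)
= -log(0.678)
= -(-0.3886)
= 0.3886

0.3886


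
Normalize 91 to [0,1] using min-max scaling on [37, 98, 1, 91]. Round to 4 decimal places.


Min = 1, Max = 98
Range = 98 - 1 = 97
Scaled = (x - min) / (max - min)
= (91 - 1) / 97
= 90 / 97
= 0.9278

0.9278


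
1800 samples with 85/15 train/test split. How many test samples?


Train samples = 1800 * 85% = 1530
Test samples = 1800 - 1530
= 270

270


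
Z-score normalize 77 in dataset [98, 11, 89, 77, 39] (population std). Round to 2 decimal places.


Mean = (98 + 11 + 89 + 77 + 39) / 5 = 62.8
Variance = sum((x_i - mean)^2) / n = 1075.36
Std = sqrt(1075.36) = 32.7927
Z = (x - mean) / std
= (77 - 62.8) / 32.7927
= 14.2 / 32.7927
= 0.43

0.43


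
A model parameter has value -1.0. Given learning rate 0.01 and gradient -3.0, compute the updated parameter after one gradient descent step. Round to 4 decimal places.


w_new = w_old - lr * gradient
= -1.0 - 0.01 * -3.0
= -1.0 - (-0.03)
= -0.9700

-0.9700


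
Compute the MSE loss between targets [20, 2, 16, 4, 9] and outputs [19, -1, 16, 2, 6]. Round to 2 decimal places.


Differences: [1, 3, 0, 2, 3]
Squared errors: [1, 9, 0, 4, 9]
Sum of squared errors = 23
MSE = 23 / 5 = 4.60

4.60


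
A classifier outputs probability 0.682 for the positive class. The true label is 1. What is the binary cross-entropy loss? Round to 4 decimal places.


For y=1: Loss = -log(p)
= -log(0.682)
= -(-0.3827)
= 0.3827

0.3827


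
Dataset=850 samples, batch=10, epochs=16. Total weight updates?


Iterations per epoch = 850 / 10 = 85
Total updates = iterations_per_epoch * epochs
= 85 * 16
= 1360

1360


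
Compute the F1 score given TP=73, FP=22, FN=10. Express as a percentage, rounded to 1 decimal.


Precision = TP / (TP + FP) = 73 / 95 = 0.7684
Recall = TP / (TP + FN) = 73 / 83 = 0.8795
F1 = 2 * P * R / (P + R)
= 2 * 0.7684 * 0.8795 / (0.7684 + 0.8795)
= 1.3517 / 1.6479
= 0.8202
As percentage: 82.0%

82.0


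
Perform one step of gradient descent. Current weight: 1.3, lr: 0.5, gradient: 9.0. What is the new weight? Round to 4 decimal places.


w_new = w_old - lr * gradient
= 1.3 - 0.5 * 9.0
= 1.3 - (4.5)
= -3.2000

-3.2000


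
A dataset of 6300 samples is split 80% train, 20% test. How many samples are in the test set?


Train samples = 6300 * 80% = 5040
Test samples = 6300 - 5040
= 1260

1260


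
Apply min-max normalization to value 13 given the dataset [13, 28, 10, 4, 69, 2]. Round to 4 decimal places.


Min = 2, Max = 69
Range = 69 - 2 = 67
Scaled = (x - min) / (max - min)
= (13 - 2) / 67
= 11 / 67
= 0.1642

0.1642


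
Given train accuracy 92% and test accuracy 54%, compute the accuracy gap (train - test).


Gap = train_accuracy - test_accuracy
= 92 - 54
= 38%
This large gap strongly indicates overfitting.

38


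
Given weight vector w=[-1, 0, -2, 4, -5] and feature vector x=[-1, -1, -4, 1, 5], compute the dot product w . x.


Element-wise products:
-1 * -1 = 1
0 * -1 = 0
-2 * -4 = 8
4 * 1 = 4
-5 * 5 = -25
Sum = 1 + 0 + 8 + 4 + -25
= -12

-12


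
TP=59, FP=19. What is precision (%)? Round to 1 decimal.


Precision = TP / (TP + FP) * 100
= 59 / (59 + 19)
= 59 / 78
= 0.7564
= 75.6%

75.6


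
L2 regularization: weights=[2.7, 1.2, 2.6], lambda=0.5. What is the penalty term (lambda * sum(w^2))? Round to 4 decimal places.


Squaring each weight:
2.7^2 = 7.29
1.2^2 = 1.44
2.6^2 = 6.76
Sum of squares = 15.49
Penalty = 0.5 * 15.49 = 7.7450

7.7450


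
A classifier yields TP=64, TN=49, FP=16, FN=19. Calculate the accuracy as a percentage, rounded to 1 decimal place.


Accuracy = (TP + TN) / (TP + TN + FP + FN) * 100
= (64 + 49) / (64 + 49 + 16 + 19)
= 113 / 148
= 0.7635
= 76.4%

76.4


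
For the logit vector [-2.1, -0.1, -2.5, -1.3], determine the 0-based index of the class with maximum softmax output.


Softmax is a monotonic transformation, so it preserves the argmax.
We need to find the index of the maximum logit.
Index 0: -2.1
Index 1: -0.1
Index 2: -2.5
Index 3: -1.3
Maximum logit = -0.1 at index 1

1


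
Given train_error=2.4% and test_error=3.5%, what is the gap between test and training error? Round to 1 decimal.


Generalization gap = test_error - train_error
= 3.5 - 2.4
= 1.1%
A small gap suggests good generalization.

1.1


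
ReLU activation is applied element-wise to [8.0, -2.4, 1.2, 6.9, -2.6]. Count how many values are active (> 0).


ReLU(x) = max(0, x) for each element:
ReLU(8.0) = 8.0
ReLU(-2.4) = 0
ReLU(1.2) = 1.2
ReLU(6.9) = 6.9
ReLU(-2.6) = 0
Active neurons (>0): 3

3


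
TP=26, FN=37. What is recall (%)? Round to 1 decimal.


Recall = TP / (TP + FN) * 100
= 26 / (26 + 37)
= 26 / 63
= 0.4127
= 41.3%

41.3


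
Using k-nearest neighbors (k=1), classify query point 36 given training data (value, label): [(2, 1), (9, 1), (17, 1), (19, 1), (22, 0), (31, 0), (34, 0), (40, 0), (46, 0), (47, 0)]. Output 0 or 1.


Distances from query 36:
Point 34 (class 0): distance = 2
K=1 nearest neighbors: classes = [0]
Votes for class 1: 0 / 1
Majority vote => class 0

0


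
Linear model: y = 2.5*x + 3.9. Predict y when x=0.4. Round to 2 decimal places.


y = 2.5 * 0.4 + (3.9)
= 1.0 + (3.9)
= 4.90

4.90


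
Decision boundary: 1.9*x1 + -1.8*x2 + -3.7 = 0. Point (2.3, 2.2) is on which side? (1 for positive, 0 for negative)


Compute 1.9 * 2.3 + -1.8 * 2.2 + -3.7
= 4.37 + -3.96 + -3.7
= -3.29
Since -3.29 < 0, the point is on the negative side.

0


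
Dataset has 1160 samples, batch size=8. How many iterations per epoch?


Iterations per epoch = dataset_size / batch_size
= 1160 / 8
= 145

145


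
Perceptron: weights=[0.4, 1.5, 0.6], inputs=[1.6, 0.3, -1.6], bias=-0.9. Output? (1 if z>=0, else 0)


z = w . x + b
= 0.4*1.6 + 1.5*0.3 + 0.6*-1.6 + -0.9
= 0.64 + 0.45 + -0.96 + -0.9
= 0.13 + -0.9
= -0.77
Since z = -0.77 < 0, output = 0

0


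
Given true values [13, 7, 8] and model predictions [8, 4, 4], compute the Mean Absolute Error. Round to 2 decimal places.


Absolute errors: [5, 3, 4]
Sum of absolute errors = 12
MAE = 12 / 3 = 4.00

4.00


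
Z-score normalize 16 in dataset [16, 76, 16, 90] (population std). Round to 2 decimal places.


Mean = (16 + 76 + 16 + 90) / 4 = 49.5
Variance = sum((x_i - mean)^2) / n = 1146.75
Std = sqrt(1146.75) = 33.8637
Z = (x - mean) / std
= (16 - 49.5) / 33.8637
= -33.5 / 33.8637
= -0.99

-0.99


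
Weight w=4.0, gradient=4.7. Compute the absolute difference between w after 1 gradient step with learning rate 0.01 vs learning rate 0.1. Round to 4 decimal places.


With lr=0.01: w_new = 4.0 - 0.01 * 4.7 = 3.953
With lr=0.1: w_new = 4.0 - 0.1 * 4.7 = 3.53
Absolute difference = |3.953 - 3.53|
= 0.4230

0.4230


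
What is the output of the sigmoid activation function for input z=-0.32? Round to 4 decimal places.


sigmoid(z) = 1 / (1 + exp(-z))
exp(-(-0.32)) = exp(0.32) = 1.3771
1 + 1.3771 = 2.3771
1 / 2.3771 = 0.4207

0.4207


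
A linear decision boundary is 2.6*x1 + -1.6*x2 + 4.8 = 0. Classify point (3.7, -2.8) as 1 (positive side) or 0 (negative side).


Compute 2.6 * 3.7 + -1.6 * -2.8 + 4.8
= 9.62 + 4.48 + 4.8
= 18.9
Since 18.9 >= 0, the point is on the positive side.

1


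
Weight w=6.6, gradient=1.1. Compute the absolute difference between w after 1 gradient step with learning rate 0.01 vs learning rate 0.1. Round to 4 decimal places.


With lr=0.01: w_new = 6.6 - 0.01 * 1.1 = 6.589
With lr=0.1: w_new = 6.6 - 0.1 * 1.1 = 6.49
Absolute difference = |6.589 - 6.49|
= 0.0990

0.0990


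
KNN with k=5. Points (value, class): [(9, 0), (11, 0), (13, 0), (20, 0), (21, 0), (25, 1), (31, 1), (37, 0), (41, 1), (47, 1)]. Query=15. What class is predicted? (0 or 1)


Distances from query 15:
Point 13 (class 0): distance = 2
Point 11 (class 0): distance = 4
Point 20 (class 0): distance = 5
Point 9 (class 0): distance = 6
Point 21 (class 0): distance = 6
K=5 nearest neighbors: classes = [0, 0, 0, 0, 0]
Votes for class 1: 0 / 5
Majority vote => class 0

0


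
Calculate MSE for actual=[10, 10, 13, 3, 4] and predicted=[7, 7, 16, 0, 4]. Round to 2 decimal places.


Differences: [3, 3, -3, 3, 0]
Squared errors: [9, 9, 9, 9, 0]
Sum of squared errors = 36
MSE = 36 / 5 = 7.20

7.20


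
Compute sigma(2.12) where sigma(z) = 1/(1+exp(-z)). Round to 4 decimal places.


sigmoid(z) = 1 / (1 + exp(-z))
exp(-(2.12)) = exp(-2.12) = 0.12
1 + 0.12 = 1.12
1 / 1.12 = 0.8928

0.8928


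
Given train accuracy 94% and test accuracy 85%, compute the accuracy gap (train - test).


Gap = train_accuracy - test_accuracy
= 94 - 85
= 9%
This moderate gap may indicate mild overfitting.

9


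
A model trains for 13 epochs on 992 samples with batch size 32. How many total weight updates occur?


Iterations per epoch = 992 / 32 = 31
Total updates = iterations_per_epoch * epochs
= 31 * 13
= 403

403


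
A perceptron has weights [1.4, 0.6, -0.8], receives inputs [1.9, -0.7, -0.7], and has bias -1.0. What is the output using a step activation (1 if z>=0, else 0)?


z = w . x + b
= 1.4*1.9 + 0.6*-0.7 + -0.8*-0.7 + -1.0
= 2.66 + -0.42 + 0.56 + -1.0
= 2.8 + -1.0
= 1.8
Since z = 1.8 >= 0, output = 1

1


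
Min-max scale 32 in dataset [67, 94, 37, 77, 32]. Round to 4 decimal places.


Min = 32, Max = 94
Range = 94 - 32 = 62
Scaled = (x - min) / (max - min)
= (32 - 32) / 62
= 0 / 62
= 0.0000

0.0000


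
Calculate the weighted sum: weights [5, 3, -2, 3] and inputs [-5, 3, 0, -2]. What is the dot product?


Element-wise products:
5 * -5 = -25
3 * 3 = 9
-2 * 0 = 0
3 * -2 = -6
Sum = -25 + 9 + 0 + -6
= -22

-22


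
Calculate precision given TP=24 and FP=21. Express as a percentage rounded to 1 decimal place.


Precision = TP / (TP + FP) * 100
= 24 / (24 + 21)
= 24 / 45
= 0.5333
= 53.3%

53.3


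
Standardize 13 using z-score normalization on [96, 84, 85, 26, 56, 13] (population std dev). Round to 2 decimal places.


Mean = (96 + 84 + 85 + 26 + 56 + 13) / 6 = 60.0
Variance = sum((x_i - mean)^2) / n = 979.6667
Std = sqrt(979.6667) = 31.2996
Z = (x - mean) / std
= (13 - 60.0) / 31.2996
= -47.0 / 31.2996
= -1.50

-1.50


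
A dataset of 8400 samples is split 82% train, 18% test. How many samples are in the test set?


Train samples = 8400 * 82% = 6888
Test samples = 8400 - 6888
= 1512

1512


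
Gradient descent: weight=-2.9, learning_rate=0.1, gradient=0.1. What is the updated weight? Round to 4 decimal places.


w_new = w_old - lr * gradient
= -2.9 - 0.1 * 0.1
= -2.9 - (0.01)
= -2.9100

-2.9100


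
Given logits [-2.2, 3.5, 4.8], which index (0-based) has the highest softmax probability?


Softmax is a monotonic transformation, so it preserves the argmax.
We need to find the index of the maximum logit.
Index 0: -2.2
Index 1: 3.5
Index 2: 4.8
Maximum logit = 4.8 at index 2

2


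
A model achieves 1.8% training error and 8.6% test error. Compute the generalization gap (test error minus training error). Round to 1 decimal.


Generalization gap = test_error - train_error
= 8.6 - 1.8
= 6.8%
A moderate gap.

6.8


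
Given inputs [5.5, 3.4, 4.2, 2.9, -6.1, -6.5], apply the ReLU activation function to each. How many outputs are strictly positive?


ReLU(x) = max(0, x) for each element:
ReLU(5.5) = 5.5
ReLU(3.4) = 3.4
ReLU(4.2) = 4.2
ReLU(2.9) = 2.9
ReLU(-6.1) = 0
ReLU(-6.5) = 0
Active neurons (>0): 4

4


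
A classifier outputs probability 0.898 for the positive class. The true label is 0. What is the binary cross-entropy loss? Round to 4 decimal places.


For y=0: Loss = -log(1-p)
= -log(1 - 0.898)
= -log(0.102)
= -(-2.2828)
= 2.2828

2.2828


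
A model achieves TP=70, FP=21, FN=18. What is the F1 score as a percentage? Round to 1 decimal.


Precision = TP / (TP + FP) = 70 / 91 = 0.7692
Recall = TP / (TP + FN) = 70 / 88 = 0.7955
F1 = 2 * P * R / (P + R)
= 2 * 0.7692 * 0.7955 / (0.7692 + 0.7955)
= 1.2238 / 1.5647
= 0.7821
As percentage: 78.2%

78.2


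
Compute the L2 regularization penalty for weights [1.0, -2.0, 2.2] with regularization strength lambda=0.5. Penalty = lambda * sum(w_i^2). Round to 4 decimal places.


Squaring each weight:
1.0^2 = 1.0
(-2.0)^2 = 4.0
2.2^2 = 4.84
Sum of squares = 9.84
Penalty = 0.5 * 9.84 = 4.9200

4.9200


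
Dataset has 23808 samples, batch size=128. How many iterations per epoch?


Iterations per epoch = dataset_size / batch_size
= 23808 / 128
= 186

186


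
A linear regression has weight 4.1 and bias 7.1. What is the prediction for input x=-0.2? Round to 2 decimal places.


y = 4.1 * -0.2 + (7.1)
= -0.82 + (7.1)
= 6.28

6.28


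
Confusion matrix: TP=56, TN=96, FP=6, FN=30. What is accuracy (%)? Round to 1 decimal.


Accuracy = (TP + TN) / (TP + TN + FP + FN) * 100
= (56 + 96) / (56 + 96 + 6 + 30)
= 152 / 188
= 0.8085
= 80.9%

80.9


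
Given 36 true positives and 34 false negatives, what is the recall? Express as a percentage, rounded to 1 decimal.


Recall = TP / (TP + FN) * 100
= 36 / (36 + 34)
= 36 / 70
= 0.5143
= 51.4%

51.4


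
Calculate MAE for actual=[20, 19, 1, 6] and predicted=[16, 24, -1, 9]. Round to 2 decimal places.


Absolute errors: [4, 5, 2, 3]
Sum of absolute errors = 14
MAE = 14 / 4 = 3.50

3.50


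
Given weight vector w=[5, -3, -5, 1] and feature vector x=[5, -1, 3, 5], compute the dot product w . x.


Element-wise products:
5 * 5 = 25
-3 * -1 = 3
-5 * 3 = -15
1 * 5 = 5
Sum = 25 + 3 + -15 + 5
= 18

18


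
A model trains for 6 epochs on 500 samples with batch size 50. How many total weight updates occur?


Iterations per epoch = 500 / 50 = 10
Total updates = iterations_per_epoch * epochs
= 10 * 6
= 60

60


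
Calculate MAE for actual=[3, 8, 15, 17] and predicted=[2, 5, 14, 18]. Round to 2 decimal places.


Absolute errors: [1, 3, 1, 1]
Sum of absolute errors = 6
MAE = 6 / 4 = 1.50

1.50


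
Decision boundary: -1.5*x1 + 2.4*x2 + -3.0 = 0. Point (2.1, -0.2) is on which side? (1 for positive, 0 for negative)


Compute -1.5 * 2.1 + 2.4 * -0.2 + -3.0
= -3.15 + -0.48 + -3.0
= -6.63
Since -6.63 < 0, the point is on the negative side.

0


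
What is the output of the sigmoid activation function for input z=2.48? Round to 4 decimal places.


sigmoid(z) = 1 / (1 + exp(-z))
exp(-(2.48)) = exp(-2.48) = 0.0837
1 + 0.0837 = 1.0837
1 / 1.0837 = 0.9227

0.9227


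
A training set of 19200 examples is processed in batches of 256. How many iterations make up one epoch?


Iterations per epoch = dataset_size / batch_size
= 19200 / 256
= 75

75


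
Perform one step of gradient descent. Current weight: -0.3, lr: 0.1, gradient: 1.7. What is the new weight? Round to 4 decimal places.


w_new = w_old - lr * gradient
= -0.3 - 0.1 * 1.7
= -0.3 - (0.17)
= -0.4700

-0.4700


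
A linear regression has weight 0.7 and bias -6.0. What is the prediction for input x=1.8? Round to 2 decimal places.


y = 0.7 * 1.8 + (-6.0)
= 1.26 + (-6.0)
= -4.74

-4.74


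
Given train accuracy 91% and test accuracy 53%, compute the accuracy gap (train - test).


Gap = train_accuracy - test_accuracy
= 91 - 53
= 38%
This large gap strongly indicates overfitting.

38


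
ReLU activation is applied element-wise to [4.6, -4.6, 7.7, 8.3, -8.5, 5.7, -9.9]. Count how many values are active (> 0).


ReLU(x) = max(0, x) for each element:
ReLU(4.6) = 4.6
ReLU(-4.6) = 0
ReLU(7.7) = 7.7
ReLU(8.3) = 8.3
ReLU(-8.5) = 0
ReLU(5.7) = 5.7
ReLU(-9.9) = 0
Active neurons (>0): 4

4


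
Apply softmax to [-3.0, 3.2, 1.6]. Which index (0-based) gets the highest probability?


Softmax is a monotonic transformation, so it preserves the argmax.
We need to find the index of the maximum logit.
Index 0: -3.0
Index 1: 3.2
Index 2: 1.6
Maximum logit = 3.2 at index 1

1


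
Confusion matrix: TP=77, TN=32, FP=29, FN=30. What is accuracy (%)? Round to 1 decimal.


Accuracy = (TP + TN) / (TP + TN + FP + FN) * 100
= (77 + 32) / (77 + 32 + 29 + 30)
= 109 / 168
= 0.6488
= 64.9%

64.9


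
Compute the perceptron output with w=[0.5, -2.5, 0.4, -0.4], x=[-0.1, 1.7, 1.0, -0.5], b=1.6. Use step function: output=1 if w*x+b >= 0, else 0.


z = w . x + b
= 0.5*-0.1 + -2.5*1.7 + 0.4*1.0 + -0.4*-0.5 + 1.6
= -0.05 + -4.25 + 0.4 + 0.2 + 1.6
= -3.7 + 1.6
= -2.1
Since z = -2.1 < 0, output = 0

0


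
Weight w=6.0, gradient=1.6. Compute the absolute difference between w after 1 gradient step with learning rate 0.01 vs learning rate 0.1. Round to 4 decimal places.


With lr=0.01: w_new = 6.0 - 0.01 * 1.6 = 5.984
With lr=0.1: w_new = 6.0 - 0.1 * 1.6 = 5.84
Absolute difference = |5.984 - 5.84|
= 0.1440

0.1440


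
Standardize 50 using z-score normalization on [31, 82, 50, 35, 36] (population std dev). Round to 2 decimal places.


Mean = (31 + 82 + 50 + 35 + 36) / 5 = 46.8
Variance = sum((x_i - mean)^2) / n = 350.96
Std = sqrt(350.96) = 18.7339
Z = (x - mean) / std
= (50 - 46.8) / 18.7339
= 3.2 / 18.7339
= 0.17

0.17


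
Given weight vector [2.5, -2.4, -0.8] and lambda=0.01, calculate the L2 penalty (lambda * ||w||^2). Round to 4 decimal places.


Squaring each weight:
2.5^2 = 6.25
(-2.4)^2 = 5.76
(-0.8)^2 = 0.64
Sum of squares = 12.65
Penalty = 0.01 * 12.65 = 0.1265

0.1265


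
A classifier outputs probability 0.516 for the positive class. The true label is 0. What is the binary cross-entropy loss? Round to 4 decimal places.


For y=0: Loss = -log(1-p)
= -log(1 - 0.516)
= -log(0.484)
= -(-0.7257)
= 0.7257

0.7257


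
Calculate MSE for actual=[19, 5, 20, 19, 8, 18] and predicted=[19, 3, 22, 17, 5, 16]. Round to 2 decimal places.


Differences: [0, 2, -2, 2, 3, 2]
Squared errors: [0, 4, 4, 4, 9, 4]
Sum of squared errors = 25
MSE = 25 / 6 = 4.17

4.17


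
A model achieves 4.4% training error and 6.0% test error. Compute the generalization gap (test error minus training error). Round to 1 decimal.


Generalization gap = test_error - train_error
= 6.0 - 4.4
= 1.6%
A small gap suggests good generalization.

1.6


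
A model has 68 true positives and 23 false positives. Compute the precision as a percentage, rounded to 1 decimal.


Precision = TP / (TP + FP) * 100
= 68 / (68 + 23)
= 68 / 91
= 0.7473
= 74.7%

74.7


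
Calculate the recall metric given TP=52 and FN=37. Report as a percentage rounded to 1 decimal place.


Recall = TP / (TP + FN) * 100
= 52 / (52 + 37)
= 52 / 89
= 0.5843
= 58.4%

58.4


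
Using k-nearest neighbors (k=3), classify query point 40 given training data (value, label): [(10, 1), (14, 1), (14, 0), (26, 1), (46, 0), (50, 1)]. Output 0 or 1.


Distances from query 40:
Point 46 (class 0): distance = 6
Point 50 (class 1): distance = 10
Point 26 (class 1): distance = 14
K=3 nearest neighbors: classes = [0, 1, 1]
Votes for class 1: 2 / 3
Majority vote => class 1

1


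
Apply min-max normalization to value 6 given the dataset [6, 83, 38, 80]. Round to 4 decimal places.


Min = 6, Max = 83
Range = 83 - 6 = 77
Scaled = (x - min) / (max - min)
= (6 - 6) / 77
= 0 / 77
= 0.0000

0.0000


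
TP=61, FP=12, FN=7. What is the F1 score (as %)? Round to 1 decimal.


Precision = TP / (TP + FP) = 61 / 73 = 0.8356
Recall = TP / (TP + FN) = 61 / 68 = 0.8971
F1 = 2 * P * R / (P + R)
= 2 * 0.8356 * 0.8971 / (0.8356 + 0.8971)
= 1.4992 / 1.7327
= 0.8652
As percentage: 86.5%

86.5


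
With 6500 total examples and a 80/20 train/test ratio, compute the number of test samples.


Train samples = 6500 * 80% = 5200
Test samples = 6500 - 5200
= 1300

1300


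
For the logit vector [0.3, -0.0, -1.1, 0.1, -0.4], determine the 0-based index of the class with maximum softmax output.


Softmax is a monotonic transformation, so it preserves the argmax.
We need to find the index of the maximum logit.
Index 0: 0.3
Index 1: -0.0
Index 2: -1.1
Index 3: 0.1
Index 4: -0.4
Maximum logit = 0.3 at index 0

0


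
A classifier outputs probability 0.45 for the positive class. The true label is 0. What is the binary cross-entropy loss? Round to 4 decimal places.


For y=0: Loss = -log(1-p)
= -log(1 - 0.45)
= -log(0.55)
= -(-0.5978)
= 0.5978

0.5978


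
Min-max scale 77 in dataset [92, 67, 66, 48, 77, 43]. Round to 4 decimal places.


Min = 43, Max = 92
Range = 92 - 43 = 49
Scaled = (x - min) / (max - min)
= (77 - 43) / 49
= 34 / 49
= 0.6939

0.6939


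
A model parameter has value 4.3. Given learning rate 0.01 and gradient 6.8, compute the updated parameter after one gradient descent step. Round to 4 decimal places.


w_new = w_old - lr * gradient
= 4.3 - 0.01 * 6.8
= 4.3 - (0.068)
= 4.2320

4.2320


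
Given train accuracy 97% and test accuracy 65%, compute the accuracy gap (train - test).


Gap = train_accuracy - test_accuracy
= 97 - 65
= 32%
This large gap strongly indicates overfitting.

32


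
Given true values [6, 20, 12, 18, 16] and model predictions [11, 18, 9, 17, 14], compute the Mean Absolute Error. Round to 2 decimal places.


Absolute errors: [5, 2, 3, 1, 2]
Sum of absolute errors = 13
MAE = 13 / 5 = 2.60

2.60


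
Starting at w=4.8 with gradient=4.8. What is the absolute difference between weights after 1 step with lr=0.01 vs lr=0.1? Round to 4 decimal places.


With lr=0.01: w_new = 4.8 - 0.01 * 4.8 = 4.752
With lr=0.1: w_new = 4.8 - 0.1 * 4.8 = 4.32
Absolute difference = |4.752 - 4.32|
= 0.4320

0.4320


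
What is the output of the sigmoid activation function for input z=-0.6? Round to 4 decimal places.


sigmoid(z) = 1 / (1 + exp(-z))
exp(-(-0.6)) = exp(0.6) = 1.8221
1 + 1.8221 = 2.8221
1 / 2.8221 = 0.3543

0.3543


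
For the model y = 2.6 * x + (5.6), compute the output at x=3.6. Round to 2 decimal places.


y = 2.6 * 3.6 + (5.6)
= 9.36 + (5.6)
= 14.96

14.96


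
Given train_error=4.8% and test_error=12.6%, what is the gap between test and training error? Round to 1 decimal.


Generalization gap = test_error - train_error
= 12.6 - 4.8
= 7.8%
A moderate gap.

7.8


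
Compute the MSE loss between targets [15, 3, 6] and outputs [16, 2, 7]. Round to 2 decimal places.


Differences: [-1, 1, -1]
Squared errors: [1, 1, 1]
Sum of squared errors = 3
MSE = 3 / 3 = 1.00

1.00


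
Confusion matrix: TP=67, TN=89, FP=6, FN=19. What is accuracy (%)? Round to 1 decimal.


Accuracy = (TP + TN) / (TP + TN + FP + FN) * 100
= (67 + 89) / (67 + 89 + 6 + 19)
= 156 / 181
= 0.8619
= 86.2%

86.2


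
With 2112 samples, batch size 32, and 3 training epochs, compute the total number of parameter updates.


Iterations per epoch = 2112 / 32 = 66
Total updates = iterations_per_epoch * epochs
= 66 * 3
= 198

198


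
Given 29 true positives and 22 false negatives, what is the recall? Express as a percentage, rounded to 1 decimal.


Recall = TP / (TP + FN) * 100
= 29 / (29 + 22)
= 29 / 51
= 0.5686
= 56.9%

56.9


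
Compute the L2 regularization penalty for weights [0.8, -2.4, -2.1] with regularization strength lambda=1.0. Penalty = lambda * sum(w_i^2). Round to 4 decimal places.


Squaring each weight:
0.8^2 = 0.64
(-2.4)^2 = 5.76
(-2.1)^2 = 4.41
Sum of squares = 10.81
Penalty = 1.0 * 10.81 = 10.8100

10.8100


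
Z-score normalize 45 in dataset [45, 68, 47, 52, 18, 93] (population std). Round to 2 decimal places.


Mean = (45 + 68 + 47 + 52 + 18 + 93) / 6 = 53.8333
Variance = sum((x_i - mean)^2) / n = 524.4722
Std = sqrt(524.4722) = 22.9014
Z = (x - mean) / std
= (45 - 53.8333) / 22.9014
= -8.8333 / 22.9014
= -0.39

-0.39


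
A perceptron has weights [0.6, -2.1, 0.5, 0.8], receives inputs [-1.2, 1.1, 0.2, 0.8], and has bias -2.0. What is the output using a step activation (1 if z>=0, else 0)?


z = w . x + b
= 0.6*-1.2 + -2.1*1.1 + 0.5*0.2 + 0.8*0.8 + -2.0
= -0.72 + -2.31 + 0.1 + 0.64 + -2.0
= -2.29 + -2.0
= -4.29
Since z = -4.29 < 0, output = 0

0


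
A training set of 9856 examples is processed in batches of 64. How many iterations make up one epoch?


Iterations per epoch = dataset_size / batch_size
= 9856 / 64
= 154

154


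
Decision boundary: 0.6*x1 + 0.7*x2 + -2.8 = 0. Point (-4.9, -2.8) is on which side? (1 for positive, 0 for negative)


Compute 0.6 * -4.9 + 0.7 * -2.8 + -2.8
= -2.94 + -1.96 + -2.8
= -7.7
Since -7.7 < 0, the point is on the negative side.

0


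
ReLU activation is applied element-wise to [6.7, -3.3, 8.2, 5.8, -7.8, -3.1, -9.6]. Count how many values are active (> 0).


ReLU(x) = max(0, x) for each element:
ReLU(6.7) = 6.7
ReLU(-3.3) = 0
ReLU(8.2) = 8.2
ReLU(5.8) = 5.8
ReLU(-7.8) = 0
ReLU(-3.1) = 0
ReLU(-9.6) = 0
Active neurons (>0): 3

3


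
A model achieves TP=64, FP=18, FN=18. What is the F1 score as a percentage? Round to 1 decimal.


Precision = TP / (TP + FP) = 64 / 82 = 0.7805
Recall = TP / (TP + FN) = 64 / 82 = 0.7805
F1 = 2 * P * R / (P + R)
= 2 * 0.7805 * 0.7805 / (0.7805 + 0.7805)
= 1.2183 / 1.561
= 0.7805
As percentage: 78.0%

78.0


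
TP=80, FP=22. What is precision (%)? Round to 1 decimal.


Precision = TP / (TP + FP) * 100
= 80 / (80 + 22)
= 80 / 102
= 0.7843
= 78.4%

78.4


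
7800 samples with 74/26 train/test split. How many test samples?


Train samples = 7800 * 74% = 5772
Test samples = 7800 - 5772
= 2028

2028


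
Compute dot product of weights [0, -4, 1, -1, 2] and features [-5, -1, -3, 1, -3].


Element-wise products:
0 * -5 = 0
-4 * -1 = 4
1 * -3 = -3
-1 * 1 = -1
2 * -3 = -6
Sum = 0 + 4 + -3 + -1 + -6
= -6

-6


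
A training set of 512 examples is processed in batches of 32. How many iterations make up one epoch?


Iterations per epoch = dataset_size / batch_size
= 512 / 32
= 16

16


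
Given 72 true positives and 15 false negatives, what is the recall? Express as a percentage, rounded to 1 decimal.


Recall = TP / (TP + FN) * 100
= 72 / (72 + 15)
= 72 / 87
= 0.8276
= 82.8%

82.8


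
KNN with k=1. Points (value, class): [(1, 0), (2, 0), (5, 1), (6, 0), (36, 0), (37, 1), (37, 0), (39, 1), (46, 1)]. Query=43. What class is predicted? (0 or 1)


Distances from query 43:
Point 46 (class 1): distance = 3
K=1 nearest neighbors: classes = [1]
Votes for class 1: 1 / 1
Majority vote => class 1

1


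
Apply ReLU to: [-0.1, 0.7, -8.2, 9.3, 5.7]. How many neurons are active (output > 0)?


ReLU(x) = max(0, x) for each element:
ReLU(-0.1) = 0
ReLU(0.7) = 0.7
ReLU(-8.2) = 0
ReLU(9.3) = 9.3
ReLU(5.7) = 5.7
Active neurons (>0): 3

3


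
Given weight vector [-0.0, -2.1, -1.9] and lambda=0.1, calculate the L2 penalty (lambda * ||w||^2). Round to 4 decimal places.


Squaring each weight:
(-0.0)^2 = 0.0
(-2.1)^2 = 4.41
(-1.9)^2 = 3.61
Sum of squares = 8.02
Penalty = 0.1 * 8.02 = 0.8020

0.8020


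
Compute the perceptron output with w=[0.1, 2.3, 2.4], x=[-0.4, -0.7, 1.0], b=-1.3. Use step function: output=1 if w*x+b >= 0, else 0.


z = w . x + b
= 0.1*-0.4 + 2.3*-0.7 + 2.4*1.0 + -1.3
= -0.04 + -1.61 + 2.4 + -1.3
= 0.75 + -1.3
= -0.55
Since z = -0.55 < 0, output = 0

0


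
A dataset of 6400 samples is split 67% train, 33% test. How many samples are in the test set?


Train samples = 6400 * 67% = 4288
Test samples = 6400 - 4288
= 2112

2112


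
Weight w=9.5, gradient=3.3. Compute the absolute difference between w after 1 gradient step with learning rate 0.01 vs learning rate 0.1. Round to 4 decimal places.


With lr=0.01: w_new = 9.5 - 0.01 * 3.3 = 9.467
With lr=0.1: w_new = 9.5 - 0.1 * 3.3 = 9.17
Absolute difference = |9.467 - 9.17|
= 0.2970

0.2970


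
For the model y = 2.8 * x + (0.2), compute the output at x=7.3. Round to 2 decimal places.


y = 2.8 * 7.3 + (0.2)
= 20.44 + (0.2)
= 20.64

20.64


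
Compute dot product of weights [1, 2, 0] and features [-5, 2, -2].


Element-wise products:
1 * -5 = -5
2 * 2 = 4
0 * -2 = 0
Sum = -5 + 4 + 0
= -1

-1


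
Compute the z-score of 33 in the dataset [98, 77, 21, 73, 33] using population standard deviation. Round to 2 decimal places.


Mean = (98 + 77 + 21 + 73 + 33) / 5 = 60.4
Variance = sum((x_i - mean)^2) / n = 830.24
Std = sqrt(830.24) = 28.8139
Z = (x - mean) / std
= (33 - 60.4) / 28.8139
= -27.4 / 28.8139
= -0.95

-0.95


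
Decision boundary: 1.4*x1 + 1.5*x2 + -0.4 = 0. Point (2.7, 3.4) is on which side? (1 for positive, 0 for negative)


Compute 1.4 * 2.7 + 1.5 * 3.4 + -0.4
= 3.78 + 5.1 + -0.4
= 8.48
Since 8.48 >= 0, the point is on the positive side.

1


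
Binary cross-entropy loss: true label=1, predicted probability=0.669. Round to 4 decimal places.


For y=1: Loss = -log(p)
= -log(0.669)
= -(-0.402)
= 0.4020

0.4020


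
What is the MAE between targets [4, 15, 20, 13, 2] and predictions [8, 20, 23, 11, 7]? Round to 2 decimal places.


Absolute errors: [4, 5, 3, 2, 5]
Sum of absolute errors = 19
MAE = 19 / 5 = 3.80

3.80


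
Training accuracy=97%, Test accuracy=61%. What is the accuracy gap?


Gap = train_accuracy - test_accuracy
= 97 - 61
= 36%
This large gap strongly indicates overfitting.

36


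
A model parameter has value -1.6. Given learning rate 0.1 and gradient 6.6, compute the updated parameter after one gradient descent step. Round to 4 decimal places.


w_new = w_old - lr * gradient
= -1.6 - 0.1 * 6.6
= -1.6 - (0.66)
= -2.2600

-2.2600


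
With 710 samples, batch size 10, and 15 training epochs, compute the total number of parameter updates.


Iterations per epoch = 710 / 10 = 71
Total updates = iterations_per_epoch * epochs
= 71 * 15
= 1065

1065


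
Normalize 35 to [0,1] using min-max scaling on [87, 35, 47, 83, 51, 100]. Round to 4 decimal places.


Min = 35, Max = 100
Range = 100 - 35 = 65
Scaled = (x - min) / (max - min)
= (35 - 35) / 65
= 0 / 65
= 0.0000

0.0000


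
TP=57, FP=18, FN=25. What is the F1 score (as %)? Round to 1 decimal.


Precision = TP / (TP + FP) = 57 / 75 = 0.76
Recall = TP / (TP + FN) = 57 / 82 = 0.6951
F1 = 2 * P * R / (P + R)
= 2 * 0.76 * 0.6951 / (0.76 + 0.6951)
= 1.0566 / 1.4551
= 0.7261
As percentage: 72.6%

72.6


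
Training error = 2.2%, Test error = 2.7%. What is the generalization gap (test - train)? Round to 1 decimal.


Generalization gap = test_error - train_error
= 2.7 - 2.2
= 0.5%
A small gap suggests good generalization.

0.5


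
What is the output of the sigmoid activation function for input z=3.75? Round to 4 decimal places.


sigmoid(z) = 1 / (1 + exp(-z))
exp(-(3.75)) = exp(-3.75) = 0.0235
1 + 0.0235 = 1.0235
1 / 1.0235 = 0.9770

0.9770


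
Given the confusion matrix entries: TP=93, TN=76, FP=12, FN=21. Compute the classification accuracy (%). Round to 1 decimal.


Accuracy = (TP + TN) / (TP + TN + FP + FN) * 100
= (93 + 76) / (93 + 76 + 12 + 21)
= 169 / 202
= 0.8366
= 83.7%

83.7


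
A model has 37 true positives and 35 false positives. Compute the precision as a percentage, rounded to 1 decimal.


Precision = TP / (TP + FP) * 100
= 37 / (37 + 35)
= 37 / 72
= 0.5139
= 51.4%

51.4
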